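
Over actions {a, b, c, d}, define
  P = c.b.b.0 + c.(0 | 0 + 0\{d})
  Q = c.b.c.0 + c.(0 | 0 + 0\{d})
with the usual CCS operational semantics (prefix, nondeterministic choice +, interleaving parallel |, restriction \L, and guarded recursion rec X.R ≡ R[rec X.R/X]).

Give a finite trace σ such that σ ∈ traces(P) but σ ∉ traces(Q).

P's transition system — 5 states:
  u0 = c.b.b.0 + c.(0 | 0 + 0\{d}) → ··c··> u1, ··c··> u2
  u1 = 0 | 0 + 0\{d} → stopped
  u2 = b.b.0 → ··b··> u3
  u3 = b.0 → ··b··> u4
  u4 = 0 → stopped
Q's transition system — 5 states:
  v0 = c.b.c.0 + c.(0 | 0 + 0\{d}) → ··c··> v1, ··c··> v2
  v1 = 0 | 0 + 0\{d} → stopped
  v2 = b.c.0 → ··b··> v3
  v3 = c.0 → ··c··> v4
  v4 = 0 → stopped
Run σ = ⟨cbb⟩ on P: start {u0}
  [1] c ⇒ {u1, u2}
  [2] b ⇒ {u3}
  [3] b ⇒ {u4}
  ✓ P
Run σ = ⟨cbb⟩ on Q: start {v0}
  [1] c ⇒ {v1, v2}
  [2] b ⇒ {v3}
  [3] b ⇒ ∅  — Q cannot continue

cbb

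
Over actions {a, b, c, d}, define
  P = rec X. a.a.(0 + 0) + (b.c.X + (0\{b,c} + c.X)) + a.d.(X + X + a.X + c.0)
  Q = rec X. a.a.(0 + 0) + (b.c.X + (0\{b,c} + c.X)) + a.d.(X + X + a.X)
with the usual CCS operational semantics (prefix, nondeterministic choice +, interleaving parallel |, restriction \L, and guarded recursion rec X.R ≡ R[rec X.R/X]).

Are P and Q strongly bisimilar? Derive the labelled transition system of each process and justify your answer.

LTS(P): 7 reachable states
  p0 = rec X. a.a.(0 + 0) + (b.c.X + (0\{b,c} + c.X)) + a.d.(X + X + a.X + c.0) → ··a··> p1, ··a··> p2, ··b··> p3, ··c··> p0
  p1 = a.(0 + 0) → ··a··> p4
  p2 = d.((rec X. a.a.(0 + 0) + (b.c.X + (0\{b,c} + c.X)) + a.d.(X + X + a.X + c.0)) + (rec X. a.a.(0 + 0) + (b.c.X + (0\{b,c} + c.X)) + a.d.(X + X + a.X + c.0)) + a.(rec X. a.a.(0 + 0) + (b.c.X + (0\{b,c} + c.X)) + a.d.(X + X + a.X + c.0)) + c.0) → ··d··> p5
  p3 = c.(rec X. a.a.(0 + 0) + (b.c.X + (0\{b,c} + c.X)) + a.d.(X + X + a.X + c.0)) → ··c··> p0
  p4 = 0 + 0 → stopped
  p5 = (rec X. a.a.(0 + 0) + (b.c.X + (0\{b,c} + c.X)) + a.d.(X + X + a.X + c.0)) + (rec X. a.a.(0 + 0) + (b.c.X + (0\{b,c} + c.X)) + a.d.(X + X + a.X + c.0)) + a.(rec X. a.a.(0 + 0) + (b.c.X + (0\{b,c} + c.X)) + a.d.(X + X + a.X + c.0)) + c.0 → ··a··> p0, ··a··> p1, ··a··> p2, ··b··> p3, ··c··> p0, ··c··> p6
  p6 = 0 → stopped
LTS(Q): 6 reachable states
  q0 = rec X. a.a.(0 + 0) + (b.c.X + (0\{b,c} + c.X)) + a.d.(X + X + a.X) → ··a··> q1, ··a··> q2, ··b··> q3, ··c··> q0
  q1 = a.(0 + 0) → ··a··> q4
  q2 = d.((rec X. a.a.(0 + 0) + (b.c.X + (0\{b,c} + c.X)) + a.d.(X + X + a.X)) + (rec X. a.a.(0 + 0) + (b.c.X + (0\{b,c} + c.X)) + a.d.(X + X + a.X)) + a.(rec X. a.a.(0 + 0) + (b.c.X + (0\{b,c} + c.X)) + a.d.(X + X + a.X))) → ··d··> q5
  q3 = c.(rec X. a.a.(0 + 0) + (b.c.X + (0\{b,c} + c.X)) + a.d.(X + X + a.X)) → ··c··> q0
  q4 = 0 + 0 → stopped
  q5 = (rec X. a.a.(0 + 0) + (b.c.X + (0\{b,c} + c.X)) + a.d.(X + X + a.X)) + (rec X. a.a.(0 + 0) + (b.c.X + (0\{b,c} + c.X)) + a.d.(X + X + a.X)) + a.(rec X. a.a.(0 + 0) + (b.c.X + (0\{b,c} + c.X)) + a.d.(X + X + a.X)) → ··a··> q0, ··a··> q1, ··a··> q2, ··b··> q3, ··c··> q0
Bisimilarity quotient blocks:
  B0 = {p0}
  B1 = {p1, q1}
  B2 = {p4, p6, q4}
  B3 = {p2}
  B4 = {p5}
  B5 = {p3}
  B6 = {q0}
  B7 = {q3}
  B8 = {q2}
  B9 = {q5}
p0 ∈ B0, q0 ∈ B6 → different blocks

NO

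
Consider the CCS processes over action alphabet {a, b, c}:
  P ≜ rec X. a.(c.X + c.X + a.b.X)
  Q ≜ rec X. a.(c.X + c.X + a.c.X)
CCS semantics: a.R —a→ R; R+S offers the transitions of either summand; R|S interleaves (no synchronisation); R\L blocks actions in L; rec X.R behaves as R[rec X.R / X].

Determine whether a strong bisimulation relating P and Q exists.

Reachable graph of P (3 states):
  m0 = rec X. a.(c.X + c.X + a.b.X) | —a→ m1
  m1 = c.(rec X. a.(c.X + c.X + a.b.X)) + c.(rec X. a.(c.X + c.X + a.b.X)) + a.b.(rec X. a.(c.X + c.X + a.b.X)) | —a→ m2, —c→ m0
  m2 = b.(rec X. a.(c.X + c.X + a.b.X)) | —b→ m0
Reachable graph of Q (3 states):
  n0 = rec X. a.(c.X + c.X + a.c.X) | —a→ n1
  n1 = c.(rec X. a.(c.X + c.X + a.c.X)) + c.(rec X. a.(c.X + c.X + a.c.X)) + a.c.(rec X. a.(c.X + c.X + a.c.X)) | —a→ n2, —c→ n0
  n2 = c.(rec X. a.(c.X + c.X + a.c.X)) | —c→ n0
Coarsest stable partition (strong bisimilarity classes):
  B0 = {m0}
  B1 = {m1}
  B2 = {m2}
  B3 = {n0}
  B4 = {n1}
  B5 = {n2}
m0 ∈ B0, n0 ∈ B3 → different blocks

NO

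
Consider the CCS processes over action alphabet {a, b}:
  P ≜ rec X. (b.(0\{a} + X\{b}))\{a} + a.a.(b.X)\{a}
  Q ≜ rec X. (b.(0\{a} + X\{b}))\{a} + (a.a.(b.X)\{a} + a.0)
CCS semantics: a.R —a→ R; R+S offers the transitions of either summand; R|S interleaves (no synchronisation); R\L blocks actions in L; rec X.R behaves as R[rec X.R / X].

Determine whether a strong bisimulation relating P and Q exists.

Reachable graph of P (6 states):
  s0 = rec X. (b.(0\{a} + X\{b}))\{a} + a.a.(b.X)\{a} | --a--▸ s1, --b--▸ s2
  s1 = a.(b.(rec X. (b.(0\{a} + X\{b}))\{a} + a.a.(b.X)\{a}))\{a} | --a--▸ s3
  s2 = (0\{a} + (rec X. (b.(0\{a} + X\{b}))\{a} + a.a.(b.X)\{a})\{b})\{a} | stopped
  s3 = (b.(rec X. (b.(0\{a} + X\{b}))\{a} + a.a.(b.X)\{a}))\{a} | --b--▸ s4
  s4 = (rec X. (b.(0\{a} + X\{b}))\{a} + a.a.(b.X)\{a})\{a} | --b--▸ s5
  s5 = (0\{a} + (rec X. (b.(0\{a} + X\{b}))\{a} + a.a.(b.X)\{a})\{b})\{a}\{a} | stopped
Reachable graph of Q (7 states):
  t0 = rec X. (b.(0\{a} + X\{b}))\{a} + (a.a.(b.X)\{a} + a.0) | --a--▸ t1, --a--▸ t2, --b--▸ t3
  t1 = 0 | stopped
  t2 = a.(b.(rec X. (b.(0\{a} + X\{b}))\{a} + (a.a.(b.X)\{a} + a.0)))\{a} | --a--▸ t4
  t3 = (0\{a} + (rec X. (b.(0\{a} + X\{b}))\{a} + (a.a.(b.X)\{a} + a.0))\{b})\{a} | stopped
  t4 = (b.(rec X. (b.(0\{a} + X\{b}))\{a} + (a.a.(b.X)\{a} + a.0)))\{a} | --b--▸ t5
  t5 = (rec X. (b.(0\{a} + X\{b}))\{a} + (a.a.(b.X)\{a} + a.0))\{a} | --b--▸ t6
  t6 = (0\{a} + (rec X. (b.(0\{a} + X\{b}))\{a} + (a.a.(b.X)\{a} + a.0))\{b})\{a}\{a} | stopped
Bisimilarity quotient blocks:
  B0 = {s0}
  B1 = {s1, t2}
  B2 = {s3, t4}
  B3 = {s4, t5}
  B4 = {s2, s5, t1, t3, t6}
  B5 = {t0}
s0 ∈ B0, t0 ∈ B5 → different blocks

not bisimilar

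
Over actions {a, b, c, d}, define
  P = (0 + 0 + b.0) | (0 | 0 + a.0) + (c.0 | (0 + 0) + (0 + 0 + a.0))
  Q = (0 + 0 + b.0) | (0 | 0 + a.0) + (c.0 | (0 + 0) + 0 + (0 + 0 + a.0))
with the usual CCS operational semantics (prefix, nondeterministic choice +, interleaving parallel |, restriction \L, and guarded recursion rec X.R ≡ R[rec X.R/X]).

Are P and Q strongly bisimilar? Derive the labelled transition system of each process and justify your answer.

Reachable graph of P (6 states):
  m0 = (0 + 0 + b.0) | (0 | 0 + a.0) + (c.0 | (0 + 0) + (0 + 0 + a.0)) → =a=> m1, =a=> m2, =b=> m3, =c=> m4
  m1 = (0 + 0 + b.0) | 0 → =b=> m5
  m2 = 0 → deadlocked
  m3 = 0 | (0 | 0 + a.0) → =a=> m5
  m4 = 0 | (0 + 0) → deadlocked
  m5 = 0 | 0 → deadlocked
Reachable graph of Q (6 states):
  n0 = (0 + 0 + b.0) | (0 | 0 + a.0) + (c.0 | (0 + 0) + 0 + (0 + 0 + a.0)) → =a=> n1, =a=> n2, =b=> n3, =c=> n4
  n1 = (0 + 0 + b.0) | 0 → =b=> n5
  n2 = 0 → deadlocked
  n3 = 0 | (0 | 0 + a.0) → =a=> n5
  n4 = 0 | (0 + 0) → deadlocked
  n5 = 0 | 0 → deadlocked
Bisimilarity quotient blocks:
  B0 = {m0, n0}
  B1 = {m1, n1}
  B2 = {m2, m4, m5, n2, n4, n5}
  B3 = {m3, n3}
m0 ∈ B0, n0 ∈ B0 → same block

bisimilar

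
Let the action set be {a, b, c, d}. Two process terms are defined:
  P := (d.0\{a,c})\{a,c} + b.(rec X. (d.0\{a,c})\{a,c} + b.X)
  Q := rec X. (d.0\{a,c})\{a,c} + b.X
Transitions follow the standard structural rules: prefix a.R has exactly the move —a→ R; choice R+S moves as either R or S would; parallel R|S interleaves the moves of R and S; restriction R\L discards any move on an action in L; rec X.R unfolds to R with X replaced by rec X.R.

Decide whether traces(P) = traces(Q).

LTS(P): 3 reachable states
  m0 = (d.0\{a,c})\{a,c} + b.(rec X. (d.0\{a,c})\{a,c} + b.X) has moves ··b··> m1, ··d··> m2
  m1 = rec X. (d.0\{a,c})\{a,c} + b.X has moves ··b··> m1, ··d··> m2
  m2 = 0\{a,c}\{a,c} has moves (no moves)
LTS(Q): 2 reachable states
  n0 = rec X. (d.0\{a,c})\{a,c} + b.X has moves ··b··> n0, ··d··> n1
  n1 = 0\{a,c}\{a,c} has moves (no moves)
Coarsest stable partition (strong bisimilarity classes):
  B0 = {m0, m1, n0}
  B1 = {m2, n1}
m0 ∈ B0, n0 ∈ B0 → same block
Bisimilar ⇒ trace-equivalent.

traces(P) = traces(Q)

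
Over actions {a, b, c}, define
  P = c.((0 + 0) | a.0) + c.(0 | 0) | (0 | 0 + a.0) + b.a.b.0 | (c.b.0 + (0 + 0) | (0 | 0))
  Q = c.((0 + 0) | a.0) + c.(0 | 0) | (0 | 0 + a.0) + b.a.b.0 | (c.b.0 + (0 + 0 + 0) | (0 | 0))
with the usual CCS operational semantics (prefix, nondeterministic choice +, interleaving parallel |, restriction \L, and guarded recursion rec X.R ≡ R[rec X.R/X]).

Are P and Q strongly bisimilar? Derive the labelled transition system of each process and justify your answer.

LTS(P): 17 reachable states
  u0 = c.((0 + 0) | a.0) + c.(0 | 0) | (0 | 0 + a.0) + b.a.b.0 | (c.b.0 + (0 + 0) | (0 | 0)) | --a--▸ u1, --b--▸ u2, --c--▸ u3, --c--▸ u4, --c--▸ u5
  u1 = c.(0 | 0) | 0 | --c--▸ u6
  u2 = a.b.0 | (c.b.0 + (0 + 0) | (0 | 0)) | --a--▸ u7, --c--▸ u8
  u3 = (0 + 0) | a.0 | --a--▸ u9
  u4 = 0 | 0 | (0 | 0 + a.0) | --a--▸ u6
  u5 = b.a.b.0 | b.0 | --b--▸ u10, --b--▸ u8
  u6 = 0 | 0 | 0 | ∅
  u7 = b.0 | (c.b.0 + (0 + 0) | (0 | 0)) | --b--▸ u11, --c--▸ u12
  u8 = a.b.0 | b.0 | --a--▸ u12, --b--▸ u13
  u9 = (0 + 0) | 0 | ∅
  u10 = b.a.b.0 | 0 | --b--▸ u13
  u11 = 0 | (c.b.0 + (0 + 0) | (0 | 0)) | --c--▸ u14
  u12 = b.0 | b.0 | --b--▸ u14, --b--▸ u15
  u13 = a.b.0 | 0 | --a--▸ u15
  u14 = 0 | b.0 | --b--▸ u16
  u15 = b.0 | 0 | --b--▸ u16
  u16 = 0 | 0 | ∅
LTS(Q): 17 reachable states
  v0 = c.((0 + 0) | a.0) + c.(0 | 0) | (0 | 0 + a.0) + b.a.b.0 | (c.b.0 + (0 + 0 + 0) | (0 | 0)) | --a--▸ v1, --b--▸ v2, --c--▸ v3, --c--▸ v4, --c--▸ v5
  v1 = c.(0 | 0) | 0 | --c--▸ v6
  v2 = a.b.0 | (c.b.0 + (0 + 0 + 0) | (0 | 0)) | --a--▸ v7, --c--▸ v8
  v3 = (0 + 0) | a.0 | --a--▸ v9
  v4 = 0 | 0 | (0 | 0 + a.0) | --a--▸ v6
  v5 = b.a.b.0 | b.0 | --b--▸ v10, --b--▸ v8
  v6 = 0 | 0 | 0 | ∅
  v7 = b.0 | (c.b.0 + (0 + 0 + 0) | (0 | 0)) | --b--▸ v11, --c--▸ v12
  v8 = a.b.0 | b.0 | --a--▸ v12, --b--▸ v13
  v9 = (0 + 0) | 0 | ∅
  v10 = b.a.b.0 | 0 | --b--▸ v13
  v11 = 0 | (c.b.0 + (0 + 0 + 0) | (0 | 0)) | --c--▸ v14
  v12 = b.0 | b.0 | --b--▸ v14, --b--▸ v15
  v13 = a.b.0 | 0 | --a--▸ v15
  v14 = 0 | b.0 | --b--▸ v16
  v15 = b.0 | 0 | --b--▸ v16
  v16 = 0 | 0 | ∅
Coarsest stable partition (strong bisimilarity classes):
  B0 = {u0, v0}
  B1 = {u5, v5}
  B2 = {u8, v8}
  B3 = {u12, v12}
  B4 = {u14, u15, v14, v15}
  B5 = {u16, u6, u9, v16, v6, v9}
  B6 = {u13, v13}
  B7 = {u10, v10}
  B8 = {u2, v2}
  B9 = {u7, v7}
  B10 = {u11, v11}
  B11 = {u1, v1}
  B12 = {u3, u4, v3, v4}
u0 ∈ B0, v0 ∈ B0 → same block

bisimilar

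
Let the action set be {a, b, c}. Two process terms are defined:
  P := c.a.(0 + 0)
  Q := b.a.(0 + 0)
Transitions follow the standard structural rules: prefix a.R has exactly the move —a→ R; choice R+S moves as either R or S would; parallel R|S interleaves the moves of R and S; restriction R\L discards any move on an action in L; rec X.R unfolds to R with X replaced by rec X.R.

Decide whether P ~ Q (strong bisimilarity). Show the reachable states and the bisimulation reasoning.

NO

Reachable graph of P (3 states):
  m0 = c.a.(0 + 0) has moves --c--▸ m1
  m1 = a.(0 + 0) has moves --a--▸ m2
  m2 = 0 + 0 has moves (no moves)
Reachable graph of Q (3 states):
  n0 = b.a.(0 + 0) has moves --b--▸ n1
  n1 = a.(0 + 0) has moves --a--▸ n2
  n2 = 0 + 0 has moves (no moves)
Bisimilarity quotient blocks:
  B0 = {m0}
  B1 = {m1, n1}
  B2 = {m2, n2}
  B3 = {n0}
m0 ∈ B0, n0 ∈ B3 → different blocks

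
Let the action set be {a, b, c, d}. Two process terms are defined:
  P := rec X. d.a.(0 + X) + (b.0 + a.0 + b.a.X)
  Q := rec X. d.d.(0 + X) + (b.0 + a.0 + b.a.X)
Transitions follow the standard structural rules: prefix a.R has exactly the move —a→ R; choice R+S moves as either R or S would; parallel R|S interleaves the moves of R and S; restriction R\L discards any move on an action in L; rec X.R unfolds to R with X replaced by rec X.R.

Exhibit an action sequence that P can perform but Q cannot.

LTS(P): 5 reachable states
  p0 = rec X. d.a.(0 + X) + (b.0 + a.0 + b.a.X) has moves =a=> p1, =b=> p1, =b=> p2, =d=> p3
  p1 = 0 has moves stopped
  p2 = a.(rec X. d.a.(0 + X) + (b.0 + a.0 + b.a.X)) has moves =a=> p0
  p3 = a.(0 + (rec X. d.a.(0 + X) + (b.0 + a.0 + b.a.X))) has moves =a=> p4
  p4 = 0 + (rec X. d.a.(0 + X) + (b.0 + a.0 + b.a.X)) has moves =a=> p1, =b=> p1, =b=> p2, =d=> p3
LTS(Q): 5 reachable states
  q0 = rec X. d.d.(0 + X) + (b.0 + a.0 + b.a.X) has moves =a=> q1, =b=> q1, =b=> q2, =d=> q3
  q1 = 0 has moves stopped
  q2 = a.(rec X. d.d.(0 + X) + (b.0 + a.0 + b.a.X)) has moves =a=> q0
  q3 = d.(0 + (rec X. d.d.(0 + X) + (b.0 + a.0 + b.a.X))) has moves =d=> q4
  q4 = 0 + (rec X. d.d.(0 + X) + (b.0 + a.0 + b.a.X)) has moves =a=> q1, =b=> q1, =b=> q2, =d=> q3
Executing da from P (initial set {p0}):
  step 1 (d): {p3}
  step 2 (a): {p4}
  — P admits the full trace.
Executing da from Q (initial set {q0}):
  step 1 (d): {q3}
  step 2 (a): ∅ (Q stuck)

da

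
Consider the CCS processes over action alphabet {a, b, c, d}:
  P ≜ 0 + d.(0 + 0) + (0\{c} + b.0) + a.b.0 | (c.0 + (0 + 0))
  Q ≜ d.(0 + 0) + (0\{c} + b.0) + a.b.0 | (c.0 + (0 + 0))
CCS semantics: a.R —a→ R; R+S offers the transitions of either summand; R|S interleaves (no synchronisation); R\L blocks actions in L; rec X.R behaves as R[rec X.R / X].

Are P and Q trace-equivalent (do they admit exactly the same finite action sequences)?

traces(P) = traces(Q)

P's transition system — 8 states:
  p0 = 0 + d.(0 + 0) + (0\{c} + b.0) + a.b.0 | (c.0 + (0 + 0)) | —a→ p1, —b→ p2, —c→ p3, —d→ p4
  p1 = b.0 | (c.0 + (0 + 0)) | —b→ p5, —c→ p6
  p2 = 0 | stopped
  p3 = a.b.0 | 0 | —a→ p6
  p4 = 0 + 0 | stopped
  p5 = 0 | (c.0 + (0 + 0)) | —c→ p7
  p6 = b.0 | 0 | —b→ p7
  p7 = 0 | 0 | stopped
Q's transition system — 8 states:
  q0 = d.(0 + 0) + (0\{c} + b.0) + a.b.0 | (c.0 + (0 + 0)) | —a→ q1, —b→ q2, —c→ q3, —d→ q4
  q1 = b.0 | (c.0 + (0 + 0)) | —b→ q5, —c→ q6
  q2 = 0 | stopped
  q3 = a.b.0 | 0 | —a→ q6
  q4 = 0 + 0 | stopped
  q5 = 0 | (c.0 + (0 + 0)) | —c→ q7
  q6 = b.0 | 0 | —b→ q7
  q7 = 0 | 0 | stopped
Partition-refinement fixed point:
  B0 = {p0, q0}
  B1 = {p3, q3}
  B2 = {p6, q6}
  B3 = {p2, p4, p7, q2, q4, q7}
  B4 = {p1, q1}
  B5 = {p5, q5}
p0 ∈ B0, q0 ∈ B0 → same block
Bisimilar ⇒ trace-equivalent.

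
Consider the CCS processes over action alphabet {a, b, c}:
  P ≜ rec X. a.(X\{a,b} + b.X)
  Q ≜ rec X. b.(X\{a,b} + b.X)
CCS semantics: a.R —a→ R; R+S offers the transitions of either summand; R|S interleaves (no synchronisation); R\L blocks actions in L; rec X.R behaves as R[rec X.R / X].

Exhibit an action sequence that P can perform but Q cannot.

P's transition system — 2 states:
  u0 = rec X. a.(X\{a,b} + b.X) :: —a→ u1
  u1 = (rec X. a.(X\{a,b} + b.X))\{a,b} + b.(rec X. a.(X\{a,b} + b.X)) :: —b→ u0
Q's transition system — 2 states:
  v0 = rec X. b.(X\{a,b} + b.X) :: —b→ v1
  v1 = (rec X. b.(X\{a,b} + b.X))\{a,b} + b.(rec X. b.(X\{a,b} + b.X)) :: —b→ v0
Run σ = ⟨a⟩ on P: start {u0}
  [1] a ⇒ {u1}
  — P admits the full trace.
Run σ = ⟨a⟩ on Q: start {v0}
  [1] a ⇒ ∅  — Q cannot continue

a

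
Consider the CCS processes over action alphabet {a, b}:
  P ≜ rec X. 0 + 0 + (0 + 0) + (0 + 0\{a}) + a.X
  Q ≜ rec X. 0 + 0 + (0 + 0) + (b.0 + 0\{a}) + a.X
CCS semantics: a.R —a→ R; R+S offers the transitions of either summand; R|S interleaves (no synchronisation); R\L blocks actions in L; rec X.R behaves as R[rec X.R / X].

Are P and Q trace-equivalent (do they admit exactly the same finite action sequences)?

P's transition system — 1 states:
  u0 = rec X. 0 + 0 + (0 + 0) + (0 + 0\{a}) + a.X ⊢ ··a··> u0
Q's transition system — 2 states:
  v0 = rec X. 0 + 0 + (0 + 0) + (b.0 + 0\{a}) + a.X ⊢ ··a··> v0, ··b··> v1
  v1 = 0 ⊢ deadlocked
Run σ = ⟨b⟩ on Q: start {v0}
  step 1 (b): {v1}
  — Q admits the full trace.
Run σ = ⟨b⟩ on P: start {u0}
  step 1 (b): no successor for P

trace-distinct — witness ⟨b⟩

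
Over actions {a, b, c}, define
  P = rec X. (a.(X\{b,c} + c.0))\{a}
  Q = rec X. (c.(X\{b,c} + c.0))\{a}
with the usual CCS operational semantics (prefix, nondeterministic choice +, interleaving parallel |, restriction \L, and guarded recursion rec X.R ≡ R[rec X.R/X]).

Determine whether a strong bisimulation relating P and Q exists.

P's transition system — 1 states:
  m0 = rec X. (a.(X\{b,c} + c.0))\{a} :: ∅
Q's transition system — 3 states:
  n0 = rec X. (c.(X\{b,c} + c.0))\{a} :: —c→ n1
  n1 = ((rec X. (c.(X\{b,c} + c.0))\{a})\{b,c} + c.0)\{a} :: —c→ n2
  n2 = 0\{a} :: ∅
Coarsest stable partition (strong bisimilarity classes):
  B0 = {m0, n2}
  B1 = {n0}
  B2 = {n1}
m0 ∈ B0, n0 ∈ B1 → different blocks

not bisimilar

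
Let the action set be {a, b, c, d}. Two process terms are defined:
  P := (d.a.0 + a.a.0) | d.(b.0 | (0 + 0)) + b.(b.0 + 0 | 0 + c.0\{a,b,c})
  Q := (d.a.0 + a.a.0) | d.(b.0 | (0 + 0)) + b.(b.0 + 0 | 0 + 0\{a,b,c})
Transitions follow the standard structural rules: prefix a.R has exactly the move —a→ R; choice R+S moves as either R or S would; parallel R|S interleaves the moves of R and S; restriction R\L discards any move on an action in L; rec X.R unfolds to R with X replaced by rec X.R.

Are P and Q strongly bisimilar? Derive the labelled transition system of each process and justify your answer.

not bisimilar

LTS(P): 12 reachable states
  s0 = (d.a.0 + a.a.0) | d.(b.0 | (0 + 0)) + b.(b.0 + 0 | 0 + c.0\{a,b,c}) | =a=> s1, =b=> s2, =d=> s1, =d=> s3
  s1 = a.0 | d.(b.0 | (0 + 0)) | =a=> s4, =d=> s5
  s2 = b.0 + 0 | 0 + c.0\{a,b,c} | =b=> s6, =c=> s7
  s3 = (d.a.0 + a.a.0) | (b.0 | (0 + 0)) | =a=> s5, =b=> s8, =d=> s5
  s4 = 0 | d.(b.0 | (0 + 0)) | =d=> s9
  s5 = a.0 | (b.0 | (0 + 0)) | =a=> s9, =b=> s10
  s6 = 0 | (no moves)
  s7 = 0\{a,b,c} | (no moves)
  s8 = (d.a.0 + a.a.0) | (0 | (0 + 0)) | =a=> s10, =d=> s10
  s9 = 0 | (b.0 | (0 + 0)) | =b=> s11
  s10 = a.0 | (0 | (0 + 0)) | =a=> s11
  s11 = 0 | (0 | (0 + 0)) | (no moves)
LTS(Q): 11 reachable states
  t0 = (d.a.0 + a.a.0) | d.(b.0 | (0 + 0)) + b.(b.0 + 0 | 0 + 0\{a,b,c}) | =a=> t1, =b=> t2, =d=> t1, =d=> t3
  t1 = a.0 | d.(b.0 | (0 + 0)) | =a=> t4, =d=> t5
  t2 = b.0 + 0 | 0 + 0\{a,b,c} | =b=> t6
  t3 = (d.a.0 + a.a.0) | (b.0 | (0 + 0)) | =a=> t5, =b=> t7, =d=> t5
  t4 = 0 | d.(b.0 | (0 + 0)) | =d=> t8
  t5 = a.0 | (b.0 | (0 + 0)) | =a=> t8, =b=> t9
  t6 = 0 | (no moves)
  t7 = (d.a.0 + a.a.0) | (0 | (0 + 0)) | =a=> t9, =d=> t9
  t8 = 0 | (b.0 | (0 + 0)) | =b=> t10
  t9 = a.0 | (0 | (0 + 0)) | =a=> t10
  t10 = 0 | (0 | (0 + 0)) | (no moves)
Bisimilarity quotient blocks:
  B0 = {s0}
  B1 = {s1, t1}
  B2 = {s4, t4}
  B3 = {s9, t2, t8}
  B4 = {s11, s6, s7, t10, t6}
  B5 = {s5, t5}
  B6 = {s10, t9}
  B7 = {s2}
  B8 = {s3, t3}
  B9 = {s8, t7}
  B10 = {t0}
s0 ∈ B0, t0 ∈ B10 → different blocks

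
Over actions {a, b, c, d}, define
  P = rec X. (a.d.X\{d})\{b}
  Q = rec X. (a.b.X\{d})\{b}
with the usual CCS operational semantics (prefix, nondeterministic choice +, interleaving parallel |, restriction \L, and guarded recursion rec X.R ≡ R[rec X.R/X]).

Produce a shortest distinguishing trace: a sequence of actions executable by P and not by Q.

ad

Reachable graph of P (4 states):
  u0 = rec X. (a.d.X\{d})\{b} | -a-> u1
  u1 = (d.(rec X. (a.d.X\{d})\{b})\{d})\{b} | -d-> u2
  u2 = (rec X. (a.d.X\{d})\{b})\{d}\{b} | -a-> u3
  u3 = (d.(rec X. (a.d.X\{d})\{b})\{d})\{b}\{d}\{b} | (no moves)
Reachable graph of Q (2 states):
  v0 = rec X. (a.b.X\{d})\{b} | -a-> v1
  v1 = (b.(rec X. (a.b.X\{d})\{b})\{d})\{b} | (no moves)
Trace ⟨ad⟩ through P, begin at {u0}:
  step 1 (a): {u1}
  step 2 (d): {u2}
  ✓ P
Trace ⟨ad⟩ through Q, begin at {v0}:
  step 1 (a): {v1}
  step 2 (d): no successor for Q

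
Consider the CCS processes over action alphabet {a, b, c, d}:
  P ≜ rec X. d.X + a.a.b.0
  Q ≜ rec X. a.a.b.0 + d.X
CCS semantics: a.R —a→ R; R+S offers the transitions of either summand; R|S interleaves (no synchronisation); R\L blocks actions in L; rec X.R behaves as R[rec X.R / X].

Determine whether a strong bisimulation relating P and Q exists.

YES

LTS(P): 4 reachable states
  s0 = rec X. d.X + a.a.b.0 has moves ··a··> s1, ··d··> s0
  s1 = a.b.0 has moves ··a··> s2
  s2 = b.0 has moves ··b··> s3
  s3 = 0 has moves stopped
LTS(Q): 4 reachable states
  t0 = rec X. a.a.b.0 + d.X has moves ··a··> t1, ··d··> t0
  t1 = a.b.0 has moves ··a··> t2
  t2 = b.0 has moves ··b··> t3
  t3 = 0 has moves stopped
Bisimilarity quotient blocks:
  B0 = {s0, t0}
  B1 = {s1, t1}
  B2 = {s2, t2}
  B3 = {s3, t3}
s0 ∈ B0, t0 ∈ B0 → same block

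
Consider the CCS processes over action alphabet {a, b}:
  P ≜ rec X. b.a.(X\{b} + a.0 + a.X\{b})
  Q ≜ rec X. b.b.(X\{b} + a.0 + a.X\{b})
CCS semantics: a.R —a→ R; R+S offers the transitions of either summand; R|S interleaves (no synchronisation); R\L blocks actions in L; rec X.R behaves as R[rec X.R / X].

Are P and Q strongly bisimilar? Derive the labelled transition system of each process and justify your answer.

not bisimilar

LTS(P): 5 reachable states
  m0 = rec X. b.a.(X\{b} + a.0 + a.X\{b}) :: ··b··> m1
  m1 = a.((rec X. b.a.(X\{b} + a.0 + a.X\{b}))\{b} + a.0 + a.(rec X. b.a.(X\{b} + a.0 + a.X\{b}))\{b}) :: ··a··> m2
  m2 = (rec X. b.a.(X\{b} + a.0 + a.X\{b}))\{b} + a.0 + a.(rec X. b.a.(X\{b} + a.0 + a.X\{b}))\{b} :: ··a··> m3, ··a··> m4
  m3 = (rec X. b.a.(X\{b} + a.0 + a.X\{b}))\{b} :: deadlocked
  m4 = 0 :: deadlocked
LTS(Q): 5 reachable states
  n0 = rec X. b.b.(X\{b} + a.0 + a.X\{b}) :: ··b··> n1
  n1 = b.((rec X. b.b.(X\{b} + a.0 + a.X\{b}))\{b} + a.0 + a.(rec X. b.b.(X\{b} + a.0 + a.X\{b}))\{b}) :: ··b··> n2
  n2 = (rec X. b.b.(X\{b} + a.0 + a.X\{b}))\{b} + a.0 + a.(rec X. b.b.(X\{b} + a.0 + a.X\{b}))\{b} :: ··a··> n3, ··a··> n4
  n3 = (rec X. b.b.(X\{b} + a.0 + a.X\{b}))\{b} :: deadlocked
  n4 = 0 :: deadlocked
Partition-refinement fixed point:
  B0 = {m0}
  B1 = {m1}
  B2 = {m2, n2}
  B3 = {m3, m4, n3, n4}
  B4 = {n0}
  B5 = {n1}
m0 ∈ B0, n0 ∈ B4 → different blocks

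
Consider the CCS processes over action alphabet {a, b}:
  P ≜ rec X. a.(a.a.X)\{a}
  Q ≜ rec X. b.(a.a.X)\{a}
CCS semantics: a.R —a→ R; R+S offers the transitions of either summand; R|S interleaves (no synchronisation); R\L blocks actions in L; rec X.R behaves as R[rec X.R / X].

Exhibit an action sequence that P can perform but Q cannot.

a

Reachable graph of P (2 states):
  p0 = rec X. a.(a.a.X)\{a} :: --a--▸ p1
  p1 = (a.a.(rec X. a.(a.a.X)\{a}))\{a} :: stopped
Reachable graph of Q (2 states):
  q0 = rec X. b.(a.a.X)\{a} :: --b--▸ q1
  q1 = (a.a.(rec X. b.(a.a.X)\{a}))\{a} :: stopped
Run σ = ⟨a⟩ on P: start {p0}
  [1] a ⇒ {p1}
  P completes σ.
Run σ = ⟨a⟩ on Q: start {q0}
  [1] a ⇒ ∅ (Q stuck)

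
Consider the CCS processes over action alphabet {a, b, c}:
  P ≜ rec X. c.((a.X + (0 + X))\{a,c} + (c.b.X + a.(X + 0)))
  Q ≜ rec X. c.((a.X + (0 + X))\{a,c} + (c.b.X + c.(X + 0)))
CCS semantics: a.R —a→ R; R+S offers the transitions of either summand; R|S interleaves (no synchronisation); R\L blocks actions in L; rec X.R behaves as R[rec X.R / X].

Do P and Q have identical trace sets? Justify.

NO — witness ⟨ca⟩

P's transition system — 4 states:
  p0 = rec X. c.((a.X + (0 + X))\{a,c} + (c.b.X + a.(X + 0))) has moves ··c··> p1
  p1 = (a.(rec X. c.((a.X + (0 + X))\{a,c} + (c.b.X + a.(X + 0)))) + (0 + (rec X. c.((a.X + (0 + X))\{a,c} + (c.b.X + a.(X + 0))))))\{a,c} + (c.b.(rec X. c.((a.X + (0 + X))\{a,c} + (c.b.X + a.(X + 0)))) + a.((rec X. c.((a.X + (0 + X))\{a,c} + (c.b.X + a.(X + 0)))) + 0)) has moves ··a··> p2, ··c··> p3
  p2 = (rec X. c.((a.X + (0 + X))\{a,c} + (c.b.X + a.(X + 0)))) + 0 has moves ··c··> p1
  p3 = b.(rec X. c.((a.X + (0 + X))\{a,c} + (c.b.X + a.(X + 0)))) has moves ··b··> p0
Q's transition system — 4 states:
  q0 = rec X. c.((a.X + (0 + X))\{a,c} + (c.b.X + c.(X + 0))) has moves ··c··> q1
  q1 = (a.(rec X. c.((a.X + (0 + X))\{a,c} + (c.b.X + c.(X + 0)))) + (0 + (rec X. c.((a.X + (0 + X))\{a,c} + (c.b.X + c.(X + 0))))))\{a,c} + (c.b.(rec X. c.((a.X + (0 + X))\{a,c} + (c.b.X + c.(X + 0)))) + c.((rec X. c.((a.X + (0 + X))\{a,c} + (c.b.X + c.(X + 0)))) + 0)) has moves ··c··> q2, ··c··> q3
  q2 = (rec X. c.((a.X + (0 + X))\{a,c} + (c.b.X + c.(X + 0)))) + 0 has moves ··c··> q1
  q3 = b.(rec X. c.((a.X + (0 + X))\{a,c} + (c.b.X + c.(X + 0)))) has moves ··b··> q0
Trace ⟨ca⟩ through P, begin at {p0}:
  step 1 (c): {p1}
  step 2 (a): {p2}
  ✓ P
Trace ⟨ca⟩ through Q, begin at {q0}:
  step 1 (c): {q1}
  step 2 (a): no successor for Q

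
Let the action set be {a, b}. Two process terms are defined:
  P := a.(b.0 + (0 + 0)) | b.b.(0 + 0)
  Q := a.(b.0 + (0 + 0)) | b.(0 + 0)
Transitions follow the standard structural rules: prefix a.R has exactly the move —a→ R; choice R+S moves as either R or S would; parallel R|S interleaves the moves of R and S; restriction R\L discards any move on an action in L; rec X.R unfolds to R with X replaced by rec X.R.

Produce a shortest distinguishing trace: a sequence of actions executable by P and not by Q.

LTS(P): 9 reachable states
  u0 = a.(b.0 + (0 + 0)) | b.b.(0 + 0) → —a→ u1, —b→ u2
  u1 = (b.0 + (0 + 0)) | b.b.(0 + 0) → —b→ u3, —b→ u4
  u2 = a.(b.0 + (0 + 0)) | b.(0 + 0) → —a→ u3, —b→ u5
  u3 = (b.0 + (0 + 0)) | b.(0 + 0) → —b→ u6, —b→ u7
  u4 = 0 | b.b.(0 + 0) → —b→ u7
  u5 = a.(b.0 + (0 + 0)) | (0 + 0) → —a→ u6
  u6 = (b.0 + (0 + 0)) | (0 + 0) → —b→ u8
  u7 = 0 | b.(0 + 0) → —b→ u8
  u8 = 0 | (0 + 0) → ·
LTS(Q): 6 reachable states
  v0 = a.(b.0 + (0 + 0)) | b.(0 + 0) → —a→ v1, —b→ v2
  v1 = (b.0 + (0 + 0)) | b.(0 + 0) → —b→ v3, —b→ v4
  v2 = a.(b.0 + (0 + 0)) | (0 + 0) → —a→ v3
  v3 = (b.0 + (0 + 0)) | (0 + 0) → —b→ v5
  v4 = 0 | b.(0 + 0) → —b→ v5
  v5 = 0 | (0 + 0) → ·
Executing bb from P (initial set {u0}):
  step 1 (b): {u2}
  step 2 (b): {u5}
  ✓ P
Executing bb from Q (initial set {v0}):
  step 1 (b): {v2}
  step 2 (b): ∅  — Q cannot continue

bb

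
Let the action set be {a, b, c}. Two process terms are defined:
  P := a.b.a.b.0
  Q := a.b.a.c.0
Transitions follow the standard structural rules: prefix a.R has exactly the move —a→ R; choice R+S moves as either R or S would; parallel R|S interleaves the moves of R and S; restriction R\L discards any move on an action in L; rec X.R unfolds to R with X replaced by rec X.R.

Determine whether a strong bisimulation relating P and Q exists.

not bisimilar

LTS(P): 5 reachable states
  m0 = a.b.a.b.0 ⊢ --a--▸ m1
  m1 = b.a.b.0 ⊢ --b--▸ m2
  m2 = a.b.0 ⊢ --a--▸ m3
  m3 = b.0 ⊢ --b--▸ m4
  m4 = 0 ⊢ stopped
LTS(Q): 5 reachable states
  n0 = a.b.a.c.0 ⊢ --a--▸ n1
  n1 = b.a.c.0 ⊢ --b--▸ n2
  n2 = a.c.0 ⊢ --a--▸ n3
  n3 = c.0 ⊢ --c--▸ n4
  n4 = 0 ⊢ stopped
Bisimilarity quotient blocks:
  B0 = {m0}
  B1 = {m1}
  B2 = {m2}
  B3 = {m3}
  B4 = {m4, n4}
  B5 = {n0}
  B6 = {n1}
  B7 = {n2}
  B8 = {n3}
m0 ∈ B0, n0 ∈ B5 → different blocks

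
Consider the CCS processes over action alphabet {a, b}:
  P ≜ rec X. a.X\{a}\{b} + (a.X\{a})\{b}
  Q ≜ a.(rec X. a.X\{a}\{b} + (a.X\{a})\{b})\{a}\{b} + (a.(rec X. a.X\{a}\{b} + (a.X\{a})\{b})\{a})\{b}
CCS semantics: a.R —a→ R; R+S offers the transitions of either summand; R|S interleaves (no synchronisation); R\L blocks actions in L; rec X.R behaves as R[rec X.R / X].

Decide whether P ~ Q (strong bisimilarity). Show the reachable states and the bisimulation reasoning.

Reachable graph of P (2 states):
  u0 = rec X. a.X\{a}\{b} + (a.X\{a})\{b} :: ··a··> u1
  u1 = (rec X. a.X\{a}\{b} + (a.X\{a})\{b})\{a}\{b} :: ·
Reachable graph of Q (2 states):
  v0 = a.(rec X. a.X\{a}\{b} + (a.X\{a})\{b})\{a}\{b} + (a.(rec X. a.X\{a}\{b} + (a.X\{a})\{b})\{a})\{b} :: ··a··> v1
  v1 = (rec X. a.X\{a}\{b} + (a.X\{a})\{b})\{a}\{b} :: ·
Coarsest stable partition (strong bisimilarity classes):
  B0 = {u0, v0}
  B1 = {u1, v1}
u0 ∈ B0, v0 ∈ B0 → same block

bisimilar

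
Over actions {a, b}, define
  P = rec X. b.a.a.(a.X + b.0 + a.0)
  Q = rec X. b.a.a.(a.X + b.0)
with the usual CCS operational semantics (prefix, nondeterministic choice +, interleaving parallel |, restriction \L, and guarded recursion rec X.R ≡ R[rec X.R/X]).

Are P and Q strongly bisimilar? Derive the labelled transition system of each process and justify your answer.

P ≁ Q

Reachable graph of P (5 states):
  m0 = rec X. b.a.a.(a.X + b.0 + a.0) ⊢ =b=> m1
  m1 = a.a.(a.(rec X. b.a.a.(a.X + b.0 + a.0)) + b.0 + a.0) ⊢ =a=> m2
  m2 = a.(a.(rec X. b.a.a.(a.X + b.0 + a.0)) + b.0 + a.0) ⊢ =a=> m3
  m3 = a.(rec X. b.a.a.(a.X + b.0 + a.0)) + b.0 + a.0 ⊢ =a=> m0, =a=> m4, =b=> m4
  m4 = 0 ⊢ stopped
Reachable graph of Q (5 states):
  n0 = rec X. b.a.a.(a.X + b.0) ⊢ =b=> n1
  n1 = a.a.(a.(rec X. b.a.a.(a.X + b.0)) + b.0) ⊢ =a=> n2
  n2 = a.(a.(rec X. b.a.a.(a.X + b.0)) + b.0) ⊢ =a=> n3
  n3 = a.(rec X. b.a.a.(a.X + b.0)) + b.0 ⊢ =a=> n0, =b=> n4
  n4 = 0 ⊢ stopped
Coarsest stable partition (strong bisimilarity classes):
  B0 = {m0}
  B1 = {m1}
  B2 = {m2}
  B3 = {m3}
  B4 = {m4, n4}
  B5 = {n0}
  B6 = {n1}
  B7 = {n2}
  B8 = {n3}
m0 ∈ B0, n0 ∈ B5 → different blocks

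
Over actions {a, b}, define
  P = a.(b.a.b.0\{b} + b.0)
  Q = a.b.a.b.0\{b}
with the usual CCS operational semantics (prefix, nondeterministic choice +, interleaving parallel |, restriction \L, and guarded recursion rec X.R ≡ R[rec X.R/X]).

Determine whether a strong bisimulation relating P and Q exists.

Reachable graph of P (6 states):
  s0 = a.(b.a.b.0\{b} + b.0) ⊢ —a→ s1
  s1 = b.a.b.0\{b} + b.0 ⊢ —b→ s2, —b→ s3
  s2 = 0 ⊢ (no moves)
  s3 = a.b.0\{b} ⊢ —a→ s4
  s4 = b.0\{b} ⊢ —b→ s5
  s5 = 0\{b} ⊢ (no moves)
Reachable graph of Q (5 states):
  t0 = a.b.a.b.0\{b} ⊢ —a→ t1
  t1 = b.a.b.0\{b} ⊢ —b→ t2
  t2 = a.b.0\{b} ⊢ —a→ t3
  t3 = b.0\{b} ⊢ —b→ t4
  t4 = 0\{b} ⊢ (no moves)
Coarsest stable partition (strong bisimilarity classes):
  B0 = {s0}
  B1 = {s1}
  B2 = {s3, t2}
  B3 = {s4, t3}
  B4 = {s2, s5, t4}
  B5 = {t0}
  B6 = {t1}
s0 ∈ B0, t0 ∈ B5 → different blocks

not bisimilar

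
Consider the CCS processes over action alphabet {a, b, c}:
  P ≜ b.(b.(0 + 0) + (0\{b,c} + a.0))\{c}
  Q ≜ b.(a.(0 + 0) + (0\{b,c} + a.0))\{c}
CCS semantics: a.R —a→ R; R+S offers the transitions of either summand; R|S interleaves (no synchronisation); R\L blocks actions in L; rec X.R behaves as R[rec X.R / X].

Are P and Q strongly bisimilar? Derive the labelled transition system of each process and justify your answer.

Reachable graph of P (4 states):
  u0 = b.(b.(0 + 0) + (0\{b,c} + a.0))\{c} :: —b→ u1
  u1 = (b.(0 + 0) + (0\{b,c} + a.0))\{c} :: —a→ u2, —b→ u3
  u2 = 0\{c} :: (no moves)
  u3 = (0 + 0)\{c} :: (no moves)
Reachable graph of Q (4 states):
  v0 = b.(a.(0 + 0) + (0\{b,c} + a.0))\{c} :: —b→ v1
  v1 = (a.(0 + 0) + (0\{b,c} + a.0))\{c} :: —a→ v2, —a→ v3
  v2 = (0 + 0)\{c} :: (no moves)
  v3 = 0\{c} :: (no moves)
Coarsest stable partition (strong bisimilarity classes):
  B0 = {u0}
  B1 = {u1}
  B2 = {u2, u3, v2, v3}
  B3 = {v0}
  B4 = {v1}
u0 ∈ B0, v0 ∈ B3 → different blocks

P ≁ Q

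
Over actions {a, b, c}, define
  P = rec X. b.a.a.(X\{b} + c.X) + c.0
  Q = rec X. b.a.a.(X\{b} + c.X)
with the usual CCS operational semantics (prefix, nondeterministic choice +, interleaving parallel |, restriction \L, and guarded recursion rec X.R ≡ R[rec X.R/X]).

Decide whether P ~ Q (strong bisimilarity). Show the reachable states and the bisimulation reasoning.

P's transition system — 6 states:
  m0 = rec X. b.a.a.(X\{b} + c.X) + c.0 :: =b=> m1, =c=> m2
  m1 = a.a.((rec X. b.a.a.(X\{b} + c.X) + c.0)\{b} + c.(rec X. b.a.a.(X\{b} + c.X) + c.0)) :: =a=> m3
  m2 = 0 :: ∅
  m3 = a.((rec X. b.a.a.(X\{b} + c.X) + c.0)\{b} + c.(rec X. b.a.a.(X\{b} + c.X) + c.0)) :: =a=> m4
  m4 = (rec X. b.a.a.(X\{b} + c.X) + c.0)\{b} + c.(rec X. b.a.a.(X\{b} + c.X) + c.0) :: =c=> m0, =c=> m5
  m5 = 0\{b} :: ∅
Q's transition system — 4 states:
  n0 = rec X. b.a.a.(X\{b} + c.X) :: =b=> n1
  n1 = a.a.((rec X. b.a.a.(X\{b} + c.X))\{b} + c.(rec X. b.a.a.(X\{b} + c.X))) :: =a=> n2
  n2 = a.((rec X. b.a.a.(X\{b} + c.X))\{b} + c.(rec X. b.a.a.(X\{b} + c.X))) :: =a=> n3
  n3 = (rec X. b.a.a.(X\{b} + c.X))\{b} + c.(rec X. b.a.a.(X\{b} + c.X)) :: =c=> n0
Partition-refinement fixed point:
  B0 = {m0}
  B1 = {m1}
  B2 = {m3}
  B3 = {m4}
  B4 = {m2, m5}
  B5 = {n0}
  B6 = {n1}
  B7 = {n2}
  B8 = {n3}
m0 ∈ B0, n0 ∈ B5 → different blocks

NO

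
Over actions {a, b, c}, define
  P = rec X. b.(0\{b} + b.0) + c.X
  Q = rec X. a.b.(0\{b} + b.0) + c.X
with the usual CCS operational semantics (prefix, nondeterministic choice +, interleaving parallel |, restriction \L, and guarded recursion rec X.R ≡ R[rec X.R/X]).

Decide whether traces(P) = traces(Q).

P's transition system — 3 states:
  p0 = rec X. b.(0\{b} + b.0) + c.X → ··b··> p1, ··c··> p0
  p1 = 0\{b} + b.0 → ··b··> p2
  p2 = 0 → ∅
Q's transition system — 4 states:
  q0 = rec X. a.b.(0\{b} + b.0) + c.X → ··a··> q1, ··c··> q0
  q1 = b.(0\{b} + b.0) → ··b··> q2
  q2 = 0\{b} + b.0 → ··b··> q3
  q3 = 0 → ∅
Executing b from P (initial set {p0}):
  [1] b ⇒ {p1}
  P completes σ.
Executing b from Q (initial set {q0}):
  [1] b ⇒ ∅  — Q cannot continue

traces(P) ≠ traces(Q) — witness ⟨b⟩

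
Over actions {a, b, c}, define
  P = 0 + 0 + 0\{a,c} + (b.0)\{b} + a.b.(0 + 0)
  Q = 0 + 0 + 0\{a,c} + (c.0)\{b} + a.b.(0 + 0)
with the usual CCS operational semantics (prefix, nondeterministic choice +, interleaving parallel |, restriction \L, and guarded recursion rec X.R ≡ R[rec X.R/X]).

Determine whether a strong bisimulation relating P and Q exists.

LTS(P): 3 reachable states
  u0 = 0 + 0 + 0\{a,c} + (b.0)\{b} + a.b.(0 + 0) has moves =a=> u1
  u1 = b.(0 + 0) has moves =b=> u2
  u2 = 0 + 0 has moves deadlocked
LTS(Q): 4 reachable states
  v0 = 0 + 0 + 0\{a,c} + (c.0)\{b} + a.b.(0 + 0) has moves =a=> v1, =c=> v2
  v1 = b.(0 + 0) has moves =b=> v3
  v2 = 0\{b} has moves deadlocked
  v3 = 0 + 0 has moves deadlocked
Bisimilarity quotient blocks:
  B0 = {u0}
  B1 = {u1, v1}
  B2 = {u2, v2, v3}
  B3 = {v0}
u0 ∈ B0, v0 ∈ B3 → different blocks

P ≁ Q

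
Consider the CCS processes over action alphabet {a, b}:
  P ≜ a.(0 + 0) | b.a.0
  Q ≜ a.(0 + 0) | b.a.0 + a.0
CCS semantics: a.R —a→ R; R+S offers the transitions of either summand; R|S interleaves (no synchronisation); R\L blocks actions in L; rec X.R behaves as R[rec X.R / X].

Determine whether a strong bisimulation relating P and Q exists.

P ≁ Q

LTS(P): 6 reachable states
  u0 = a.(0 + 0) | b.a.0 | --a--▸ u1, --b--▸ u2
  u1 = (0 + 0) | b.a.0 | --b--▸ u3
  u2 = a.(0 + 0) | a.0 | --a--▸ u3, --a--▸ u4
  u3 = (0 + 0) | a.0 | --a--▸ u5
  u4 = a.(0 + 0) | 0 | --a--▸ u5
  u5 = (0 + 0) | 0 | deadlocked
LTS(Q): 7 reachable states
  v0 = a.(0 + 0) | b.a.0 + a.0 | --a--▸ v1, --a--▸ v2, --b--▸ v3
  v1 = (0 + 0) | b.a.0 | --b--▸ v4
  v2 = 0 | deadlocked
  v3 = a.(0 + 0) | a.0 | --a--▸ v4, --a--▸ v5
  v4 = (0 + 0) | a.0 | --a--▸ v6
  v5 = a.(0 + 0) | 0 | --a--▸ v6
  v6 = (0 + 0) | 0 | deadlocked
Coarsest stable partition (strong bisimilarity classes):
  B0 = {u0}
  B1 = {u2, v3}
  B2 = {u3, u4, v4, v5}
  B3 = {u5, v2, v6}
  B4 = {u1, v1}
  B5 = {v0}
u0 ∈ B0, v0 ∈ B5 → different blocks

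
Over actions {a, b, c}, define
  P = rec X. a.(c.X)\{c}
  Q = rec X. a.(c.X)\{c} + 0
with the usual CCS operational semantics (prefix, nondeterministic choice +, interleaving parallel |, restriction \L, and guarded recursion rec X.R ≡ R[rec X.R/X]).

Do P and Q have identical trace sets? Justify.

Reachable graph of P (2 states):
  m0 = rec X. a.(c.X)\{c} → =a=> m1
  m1 = (c.(rec X. a.(c.X)\{c}))\{c} → (no moves)
Reachable graph of Q (2 states):
  n0 = rec X. a.(c.X)\{c} + 0 → =a=> n1
  n1 = (c.(rec X. a.(c.X)\{c} + 0))\{c} → (no moves)
Partition-refinement fixed point:
  B0 = {m0, n0}
  B1 = {m1, n1}
m0 ∈ B0, n0 ∈ B0 → same block
Bisimilar ⇒ trace-equivalent.

YES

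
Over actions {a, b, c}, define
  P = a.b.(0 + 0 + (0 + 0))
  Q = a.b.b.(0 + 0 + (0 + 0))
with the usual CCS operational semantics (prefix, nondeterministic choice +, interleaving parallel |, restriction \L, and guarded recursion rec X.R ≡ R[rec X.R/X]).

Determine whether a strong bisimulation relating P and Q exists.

P ≁ Q

LTS(P): 3 reachable states
  p0 = a.b.(0 + 0 + (0 + 0)) | =a=> p1
  p1 = b.(0 + 0 + (0 + 0)) | =b=> p2
  p2 = 0 + 0 + (0 + 0) | (no moves)
LTS(Q): 4 reachable states
  q0 = a.b.b.(0 + 0 + (0 + 0)) | =a=> q1
  q1 = b.b.(0 + 0 + (0 + 0)) | =b=> q2
  q2 = b.(0 + 0 + (0 + 0)) | =b=> q3
  q3 = 0 + 0 + (0 + 0) | (no moves)
Bisimilarity quotient blocks:
  B0 = {p0}
  B1 = {p1, q2}
  B2 = {p2, q3}
  B3 = {q0}
  B4 = {q1}
p0 ∈ B0, q0 ∈ B3 → different blocks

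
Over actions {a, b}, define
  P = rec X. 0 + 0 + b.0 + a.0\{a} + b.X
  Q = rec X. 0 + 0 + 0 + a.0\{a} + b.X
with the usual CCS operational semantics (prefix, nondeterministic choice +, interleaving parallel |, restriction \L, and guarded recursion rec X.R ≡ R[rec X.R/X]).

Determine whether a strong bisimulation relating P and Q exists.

LTS(P): 3 reachable states
  u0 = rec X. 0 + 0 + b.0 + a.0\{a} + b.X has moves ··a··> u1, ··b··> u0, ··b··> u2
  u1 = 0\{a} has moves stopped
  u2 = 0 has moves stopped
LTS(Q): 2 reachable states
  v0 = rec X. 0 + 0 + 0 + a.0\{a} + b.X has moves ··a··> v1, ··b··> v0
  v1 = 0\{a} has moves stopped
Coarsest stable partition (strong bisimilarity classes):
  B0 = {u0}
  B1 = {u1, u2, v1}
  B2 = {v0}
u0 ∈ B0, v0 ∈ B2 → different blocks

not bisimilar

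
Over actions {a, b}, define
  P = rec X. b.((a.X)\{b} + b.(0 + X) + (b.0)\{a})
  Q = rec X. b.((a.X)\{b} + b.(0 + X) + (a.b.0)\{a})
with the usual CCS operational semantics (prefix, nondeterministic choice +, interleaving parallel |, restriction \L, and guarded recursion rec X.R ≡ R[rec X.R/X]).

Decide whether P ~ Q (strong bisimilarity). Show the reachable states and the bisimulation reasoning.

not bisimilar

Reachable graph of P (5 states):
  p0 = rec X. b.((a.X)\{b} + b.(0 + X) + (b.0)\{a}) has moves =b=> p1
  p1 = (a.(rec X. b.((a.X)\{b} + b.(0 + X) + (b.0)\{a})))\{b} + b.(0 + (rec X. b.((a.X)\{b} + b.(0 + X) + (b.0)\{a}))) + (b.0)\{a} has moves =a=> p2, =b=> p3, =b=> p4
  p2 = (rec X. b.((a.X)\{b} + b.(0 + X) + (b.0)\{a}))\{b} has moves deadlocked
  p3 = 0 + (rec X. b.((a.X)\{b} + b.(0 + X) + (b.0)\{a})) has moves =b=> p1
  p4 = 0\{a} has moves deadlocked
Reachable graph of Q (4 states):
  q0 = rec X. b.((a.X)\{b} + b.(0 + X) + (a.b.0)\{a}) has moves =b=> q1
  q1 = (a.(rec X. b.((a.X)\{b} + b.(0 + X) + (a.b.0)\{a})))\{b} + b.(0 + (rec X. b.((a.X)\{b} + b.(0 + X) + (a.b.0)\{a}))) + (a.b.0)\{a} has moves =a=> q2, =b=> q3
  q2 = (rec X. b.((a.X)\{b} + b.(0 + X) + (a.b.0)\{a}))\{b} has moves deadlocked
  q3 = 0 + (rec X. b.((a.X)\{b} + b.(0 + X) + (a.b.0)\{a})) has moves =b=> q1
Partition-refinement fixed point:
  B0 = {p0, p3}
  B1 = {p1}
  B2 = {p2, p4, q2}
  B3 = {q0, q3}
  B4 = {q1}
p0 ∈ B0, q0 ∈ B3 → different blocks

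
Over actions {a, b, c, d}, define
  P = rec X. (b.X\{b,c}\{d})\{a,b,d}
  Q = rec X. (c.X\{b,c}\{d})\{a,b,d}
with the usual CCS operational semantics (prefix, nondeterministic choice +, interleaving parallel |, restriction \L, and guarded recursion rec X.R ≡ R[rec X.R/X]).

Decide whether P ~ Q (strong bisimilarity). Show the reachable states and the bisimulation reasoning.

Reachable graph of P (1 states):
  p0 = rec X. (b.X\{b,c}\{d})\{a,b,d} ⊢ deadlocked
Reachable graph of Q (2 states):
  q0 = rec X. (c.X\{b,c}\{d})\{a,b,d} ⊢ -c-> q1
  q1 = (rec X. (c.X\{b,c}\{d})\{a,b,d})\{b,c}\{d}\{a,b,d} ⊢ deadlocked
Bisimilarity quotient blocks:
  B0 = {p0, q1}
  B1 = {q0}
p0 ∈ B0, q0 ∈ B1 → different blocks

P ≁ Q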